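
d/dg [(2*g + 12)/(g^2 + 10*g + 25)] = 2*(-g - 7)/(g^3 + 15*g^2 + 75*g + 125)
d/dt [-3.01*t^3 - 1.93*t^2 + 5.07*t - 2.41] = -9.03*t^2 - 3.86*t + 5.07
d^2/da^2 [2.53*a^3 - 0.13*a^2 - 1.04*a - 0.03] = 15.18*a - 0.26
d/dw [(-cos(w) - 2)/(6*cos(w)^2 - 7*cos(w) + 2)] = (6*sin(w)^2 - 24*cos(w) + 10)*sin(w)/(6*cos(w)^2 - 7*cos(w) + 2)^2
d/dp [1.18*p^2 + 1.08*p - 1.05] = 2.36*p + 1.08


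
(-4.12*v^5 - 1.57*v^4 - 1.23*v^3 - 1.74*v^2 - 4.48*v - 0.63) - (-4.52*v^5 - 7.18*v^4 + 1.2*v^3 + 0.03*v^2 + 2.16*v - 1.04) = 0.399999999999999*v^5 + 5.61*v^4 - 2.43*v^3 - 1.77*v^2 - 6.64*v + 0.41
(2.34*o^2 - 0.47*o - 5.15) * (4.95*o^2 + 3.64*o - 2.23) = 11.583*o^4 + 6.1911*o^3 - 32.4215*o^2 - 17.6979*o + 11.4845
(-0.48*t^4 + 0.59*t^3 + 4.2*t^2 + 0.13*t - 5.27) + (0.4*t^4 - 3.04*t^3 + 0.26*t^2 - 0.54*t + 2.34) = -0.08*t^4 - 2.45*t^3 + 4.46*t^2 - 0.41*t - 2.93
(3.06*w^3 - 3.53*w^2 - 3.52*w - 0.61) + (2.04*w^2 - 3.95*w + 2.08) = 3.06*w^3 - 1.49*w^2 - 7.47*w + 1.47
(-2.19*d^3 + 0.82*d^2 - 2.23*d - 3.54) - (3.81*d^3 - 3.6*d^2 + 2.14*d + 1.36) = -6.0*d^3 + 4.42*d^2 - 4.37*d - 4.9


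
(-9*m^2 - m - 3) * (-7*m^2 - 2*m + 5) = 63*m^4 + 25*m^3 - 22*m^2 + m - 15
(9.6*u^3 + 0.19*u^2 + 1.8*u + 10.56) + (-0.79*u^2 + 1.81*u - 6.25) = 9.6*u^3 - 0.6*u^2 + 3.61*u + 4.31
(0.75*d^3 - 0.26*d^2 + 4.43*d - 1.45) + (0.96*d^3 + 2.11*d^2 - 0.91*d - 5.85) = 1.71*d^3 + 1.85*d^2 + 3.52*d - 7.3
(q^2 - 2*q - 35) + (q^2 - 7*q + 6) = 2*q^2 - 9*q - 29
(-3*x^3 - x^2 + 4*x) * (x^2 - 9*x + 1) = -3*x^5 + 26*x^4 + 10*x^3 - 37*x^2 + 4*x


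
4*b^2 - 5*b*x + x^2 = (-4*b + x)*(-b + x)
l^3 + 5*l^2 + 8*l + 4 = (l + 1)*(l + 2)^2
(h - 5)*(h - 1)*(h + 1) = h^3 - 5*h^2 - h + 5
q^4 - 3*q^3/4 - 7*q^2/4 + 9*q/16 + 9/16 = (q - 3/2)*(q - 3/4)*(q + 1/2)*(q + 1)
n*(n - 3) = n^2 - 3*n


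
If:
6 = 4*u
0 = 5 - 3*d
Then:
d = 5/3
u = 3/2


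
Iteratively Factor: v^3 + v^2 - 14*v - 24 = (v - 4)*(v^2 + 5*v + 6) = (v - 4)*(v + 3)*(v + 2)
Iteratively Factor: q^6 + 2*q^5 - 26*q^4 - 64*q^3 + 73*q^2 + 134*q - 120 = (q - 1)*(q^5 + 3*q^4 - 23*q^3 - 87*q^2 - 14*q + 120) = (q - 1)^2*(q^4 + 4*q^3 - 19*q^2 - 106*q - 120) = (q - 1)^2*(q + 3)*(q^3 + q^2 - 22*q - 40) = (q - 5)*(q - 1)^2*(q + 3)*(q^2 + 6*q + 8) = (q - 5)*(q - 1)^2*(q + 3)*(q + 4)*(q + 2)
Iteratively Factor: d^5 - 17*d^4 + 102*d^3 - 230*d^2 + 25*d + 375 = (d - 5)*(d^4 - 12*d^3 + 42*d^2 - 20*d - 75) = (d - 5)*(d - 3)*(d^3 - 9*d^2 + 15*d + 25) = (d - 5)^2*(d - 3)*(d^2 - 4*d - 5) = (d - 5)^3*(d - 3)*(d + 1)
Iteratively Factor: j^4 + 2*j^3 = (j)*(j^3 + 2*j^2) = j*(j + 2)*(j^2) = j^2*(j + 2)*(j)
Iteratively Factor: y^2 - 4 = (y + 2)*(y - 2)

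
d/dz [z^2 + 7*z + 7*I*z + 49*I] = 2*z + 7 + 7*I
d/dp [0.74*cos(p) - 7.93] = -0.74*sin(p)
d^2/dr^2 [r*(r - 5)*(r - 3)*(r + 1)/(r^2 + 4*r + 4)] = 2*(r^4 + 8*r^3 + 24*r^2 - 97*r - 32)/(r^4 + 8*r^3 + 24*r^2 + 32*r + 16)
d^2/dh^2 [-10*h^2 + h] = -20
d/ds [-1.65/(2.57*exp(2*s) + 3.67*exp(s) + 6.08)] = (8.481*exp(s) + 6.0555)*exp(s)/(2.57*exp(2*s) + 3.67*exp(s) + 6.08)^2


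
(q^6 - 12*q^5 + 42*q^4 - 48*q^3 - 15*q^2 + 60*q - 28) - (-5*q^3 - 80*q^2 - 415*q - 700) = q^6 - 12*q^5 + 42*q^4 - 43*q^3 + 65*q^2 + 475*q + 672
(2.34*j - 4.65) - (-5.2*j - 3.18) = 7.54*j - 1.47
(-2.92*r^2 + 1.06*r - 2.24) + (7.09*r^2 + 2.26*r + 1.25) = 4.17*r^2 + 3.32*r - 0.99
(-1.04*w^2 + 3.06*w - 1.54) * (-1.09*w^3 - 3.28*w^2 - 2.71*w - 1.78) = 1.1336*w^5 + 0.0757999999999996*w^4 - 5.5398*w^3 - 1.3902*w^2 - 1.2734*w + 2.7412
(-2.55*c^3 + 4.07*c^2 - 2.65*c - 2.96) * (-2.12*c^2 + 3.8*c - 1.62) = 5.406*c^5 - 18.3184*c^4 + 25.215*c^3 - 10.3882*c^2 - 6.955*c + 4.7952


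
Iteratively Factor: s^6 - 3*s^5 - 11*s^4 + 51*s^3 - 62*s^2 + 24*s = (s + 4)*(s^5 - 7*s^4 + 17*s^3 - 17*s^2 + 6*s) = (s - 1)*(s + 4)*(s^4 - 6*s^3 + 11*s^2 - 6*s) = s*(s - 1)*(s + 4)*(s^3 - 6*s^2 + 11*s - 6) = s*(s - 1)^2*(s + 4)*(s^2 - 5*s + 6) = s*(s - 2)*(s - 1)^2*(s + 4)*(s - 3)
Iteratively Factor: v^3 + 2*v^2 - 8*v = (v)*(v^2 + 2*v - 8) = v*(v + 4)*(v - 2)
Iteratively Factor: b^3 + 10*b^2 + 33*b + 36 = (b + 3)*(b^2 + 7*b + 12) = (b + 3)^2*(b + 4)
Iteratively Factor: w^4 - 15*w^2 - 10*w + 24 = (w - 4)*(w^3 + 4*w^2 + w - 6) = (w - 4)*(w + 2)*(w^2 + 2*w - 3) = (w - 4)*(w + 2)*(w + 3)*(w - 1)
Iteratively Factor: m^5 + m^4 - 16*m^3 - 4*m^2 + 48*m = (m - 3)*(m^4 + 4*m^3 - 4*m^2 - 16*m) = (m - 3)*(m + 2)*(m^3 + 2*m^2 - 8*m) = m*(m - 3)*(m + 2)*(m^2 + 2*m - 8) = m*(m - 3)*(m + 2)*(m + 4)*(m - 2)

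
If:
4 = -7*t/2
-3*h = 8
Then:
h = -8/3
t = -8/7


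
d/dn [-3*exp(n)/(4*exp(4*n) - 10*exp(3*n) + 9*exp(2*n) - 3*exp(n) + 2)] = (36*exp(4*n) - 60*exp(3*n) + 27*exp(2*n) - 6)*exp(n)/(16*exp(8*n) - 80*exp(7*n) + 172*exp(6*n) - 204*exp(5*n) + 157*exp(4*n) - 94*exp(3*n) + 45*exp(2*n) - 12*exp(n) + 4)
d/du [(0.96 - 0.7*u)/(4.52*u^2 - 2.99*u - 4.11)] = (3.164*u^2 - 8.6784*u + 5.7474)/(20.4304*u^4 - 27.0296*u^3 - 28.2143*u^2 + 24.5778*u + 16.8921)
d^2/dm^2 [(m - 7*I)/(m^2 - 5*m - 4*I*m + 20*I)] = 2*((m - 7*I)*(-2*m + 5 + 4*I)^2 + (-3*m + 5 + 11*I)*(m^2 - 5*m - 4*I*m + 20*I))/(m^2 - 5*m - 4*I*m + 20*I)^3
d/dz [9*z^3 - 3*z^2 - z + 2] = 27*z^2 - 6*z - 1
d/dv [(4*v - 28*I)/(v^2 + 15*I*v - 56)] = 4*(-v^2 + 14*I*v - 161)/(v^4 + 30*I*v^3 - 337*v^2 - 1680*I*v + 3136)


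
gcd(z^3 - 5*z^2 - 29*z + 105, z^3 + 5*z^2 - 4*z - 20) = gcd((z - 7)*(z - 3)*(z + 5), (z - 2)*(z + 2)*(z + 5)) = z + 5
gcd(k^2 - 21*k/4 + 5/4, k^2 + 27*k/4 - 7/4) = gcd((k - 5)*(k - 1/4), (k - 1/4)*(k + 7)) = k - 1/4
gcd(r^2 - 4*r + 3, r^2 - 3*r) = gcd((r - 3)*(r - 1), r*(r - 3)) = r - 3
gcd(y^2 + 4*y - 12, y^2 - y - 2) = y - 2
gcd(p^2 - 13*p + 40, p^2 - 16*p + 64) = p - 8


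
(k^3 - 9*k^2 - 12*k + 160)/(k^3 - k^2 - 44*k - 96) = (k - 5)/(k + 3)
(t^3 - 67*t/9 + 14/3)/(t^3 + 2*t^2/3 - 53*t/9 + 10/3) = (3*t - 7)/(3*t - 5)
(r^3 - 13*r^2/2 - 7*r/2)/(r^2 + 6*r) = (2*r^2 - 13*r - 7)/(2*(r + 6))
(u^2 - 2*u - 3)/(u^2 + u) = (u - 3)/u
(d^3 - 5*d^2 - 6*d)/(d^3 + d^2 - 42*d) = (d + 1)/(d + 7)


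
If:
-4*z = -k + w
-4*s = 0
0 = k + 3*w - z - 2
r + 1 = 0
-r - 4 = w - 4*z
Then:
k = 55/19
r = -1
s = 0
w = -1/19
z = 14/19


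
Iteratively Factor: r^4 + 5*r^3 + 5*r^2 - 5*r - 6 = (r + 2)*(r^3 + 3*r^2 - r - 3) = (r + 2)*(r + 3)*(r^2 - 1) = (r - 1)*(r + 2)*(r + 3)*(r + 1)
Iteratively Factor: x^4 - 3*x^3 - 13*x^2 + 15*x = (x - 5)*(x^3 + 2*x^2 - 3*x) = (x - 5)*(x - 1)*(x^2 + 3*x) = (x - 5)*(x - 1)*(x + 3)*(x)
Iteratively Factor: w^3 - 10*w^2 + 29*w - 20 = (w - 5)*(w^2 - 5*w + 4) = (w - 5)*(w - 1)*(w - 4)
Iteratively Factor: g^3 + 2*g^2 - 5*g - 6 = (g + 3)*(g^2 - g - 2) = (g + 1)*(g + 3)*(g - 2)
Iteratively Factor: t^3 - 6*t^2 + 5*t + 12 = (t - 4)*(t^2 - 2*t - 3) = (t - 4)*(t + 1)*(t - 3)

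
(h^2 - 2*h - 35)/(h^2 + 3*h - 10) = (h - 7)/(h - 2)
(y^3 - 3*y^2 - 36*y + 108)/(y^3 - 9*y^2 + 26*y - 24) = (y^2 - 36)/(y^2 - 6*y + 8)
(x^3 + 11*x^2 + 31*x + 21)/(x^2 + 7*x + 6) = (x^2 + 10*x + 21)/(x + 6)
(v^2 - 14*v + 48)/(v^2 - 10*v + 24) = (v - 8)/(v - 4)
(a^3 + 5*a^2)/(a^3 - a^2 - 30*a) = a/(a - 6)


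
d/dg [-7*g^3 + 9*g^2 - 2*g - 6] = -21*g^2 + 18*g - 2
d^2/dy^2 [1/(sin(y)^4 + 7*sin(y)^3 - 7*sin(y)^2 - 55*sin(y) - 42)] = (-16*sin(y)^7 - 145*sin(y)^6 - 192*sin(y)^5 + 886*sin(y)^4 - 522*sin(y)^3 - 4283*sin(y)^2 + 922*sin(y) + 5462)/((sin(y) - 3)^3*(sin(y) + 1)^2*(sin(y) + 2)^3*(sin(y) + 7)^3)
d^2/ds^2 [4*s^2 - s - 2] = 8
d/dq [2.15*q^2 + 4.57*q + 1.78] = 4.3*q + 4.57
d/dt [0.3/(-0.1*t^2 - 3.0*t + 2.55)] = (0.06*t + 0.9)/(0.1*t^2 + 3.0*t - 2.55)^2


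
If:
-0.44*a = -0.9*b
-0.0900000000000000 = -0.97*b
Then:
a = 0.19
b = 0.09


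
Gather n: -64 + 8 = -56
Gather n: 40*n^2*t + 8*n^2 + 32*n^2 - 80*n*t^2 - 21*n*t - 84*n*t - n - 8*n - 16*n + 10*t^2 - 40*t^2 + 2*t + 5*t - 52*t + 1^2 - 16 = n^2*(40*t + 40) + n*(-80*t^2 - 105*t - 25) - 30*t^2 - 45*t - 15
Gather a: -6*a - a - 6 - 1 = -7*a - 7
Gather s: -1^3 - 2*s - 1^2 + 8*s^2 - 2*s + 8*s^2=16*s^2 - 4*s - 2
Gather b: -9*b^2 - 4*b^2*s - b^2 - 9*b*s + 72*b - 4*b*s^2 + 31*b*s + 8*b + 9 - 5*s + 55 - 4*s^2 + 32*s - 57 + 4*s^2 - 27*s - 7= b^2*(-4*s - 10) + b*(-4*s^2 + 22*s + 80)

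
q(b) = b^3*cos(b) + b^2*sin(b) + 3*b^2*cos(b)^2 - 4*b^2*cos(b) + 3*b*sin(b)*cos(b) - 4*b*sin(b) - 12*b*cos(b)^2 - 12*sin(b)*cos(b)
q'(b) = -b^3*sin(b) - 6*b^2*sin(b)*cos(b) + 4*b^2*sin(b) + 4*b^2*cos(b) - 3*b*sin(b)^2 + 24*b*sin(b)*cos(b) + 2*b*sin(b) + 9*b*cos(b)^2 - 12*b*cos(b) + 12*sin(b)^2 + 3*sin(b)*cos(b) - 4*sin(b) - 24*cos(b)^2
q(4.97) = 1.66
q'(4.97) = 32.41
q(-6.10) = -185.04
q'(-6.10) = 142.88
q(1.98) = -0.21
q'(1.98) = 4.71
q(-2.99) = 116.76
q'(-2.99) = -146.29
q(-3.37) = 162.72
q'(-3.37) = -85.32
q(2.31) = 0.40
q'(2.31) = -0.43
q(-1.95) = -3.77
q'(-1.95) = -41.17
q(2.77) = -0.07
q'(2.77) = -0.28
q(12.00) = 1114.82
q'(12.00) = 1284.30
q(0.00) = 0.00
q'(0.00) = -24.00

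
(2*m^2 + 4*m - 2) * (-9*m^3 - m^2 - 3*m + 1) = -18*m^5 - 38*m^4 + 8*m^3 - 8*m^2 + 10*m - 2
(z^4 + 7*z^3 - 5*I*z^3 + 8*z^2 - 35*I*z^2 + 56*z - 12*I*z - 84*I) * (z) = z^5 + 7*z^4 - 5*I*z^4 + 8*z^3 - 35*I*z^3 + 56*z^2 - 12*I*z^2 - 84*I*z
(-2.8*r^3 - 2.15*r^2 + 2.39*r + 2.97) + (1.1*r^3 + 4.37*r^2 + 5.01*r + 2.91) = -1.7*r^3 + 2.22*r^2 + 7.4*r + 5.88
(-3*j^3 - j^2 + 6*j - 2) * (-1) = 3*j^3 + j^2 - 6*j + 2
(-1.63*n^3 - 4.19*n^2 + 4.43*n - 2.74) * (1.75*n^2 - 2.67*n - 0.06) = -2.8525*n^5 - 2.9804*n^4 + 19.0376*n^3 - 16.3717*n^2 + 7.05*n + 0.1644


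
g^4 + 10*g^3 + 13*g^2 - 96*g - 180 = (g - 3)*(g + 2)*(g + 5)*(g + 6)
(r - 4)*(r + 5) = r^2 + r - 20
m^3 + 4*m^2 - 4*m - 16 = (m - 2)*(m + 2)*(m + 4)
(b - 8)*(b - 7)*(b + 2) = b^3 - 13*b^2 + 26*b + 112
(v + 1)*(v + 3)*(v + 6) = v^3 + 10*v^2 + 27*v + 18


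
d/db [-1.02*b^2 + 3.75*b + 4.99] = 3.75 - 2.04*b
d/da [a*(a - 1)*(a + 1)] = 3*a^2 - 1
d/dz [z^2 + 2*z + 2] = 2*z + 2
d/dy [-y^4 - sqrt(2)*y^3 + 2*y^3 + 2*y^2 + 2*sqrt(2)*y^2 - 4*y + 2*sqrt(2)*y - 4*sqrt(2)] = -4*y^3 - 3*sqrt(2)*y^2 + 6*y^2 + 4*y + 4*sqrt(2)*y - 4 + 2*sqrt(2)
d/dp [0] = 0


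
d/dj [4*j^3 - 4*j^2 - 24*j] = 12*j^2 - 8*j - 24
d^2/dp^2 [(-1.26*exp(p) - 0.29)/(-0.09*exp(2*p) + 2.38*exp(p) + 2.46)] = (0.010206*exp(4*p) + 0.279288*exp(3*p) + 1.48743*exp(2*p) - 5.477548*exp(p) + 5.927124)*exp(p)/(0.000729*exp(6*p) - 0.057834*exp(5*p) + 1.46961*exp(4*p) - 10.31968*exp(3*p) - 40.16934*exp(2*p) - 43.208424*exp(p) - 14.886936)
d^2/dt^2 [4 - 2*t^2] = -4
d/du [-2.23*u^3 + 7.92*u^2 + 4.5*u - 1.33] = -6.69*u^2 + 15.84*u + 4.5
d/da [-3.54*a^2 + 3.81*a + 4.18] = 3.81 - 7.08*a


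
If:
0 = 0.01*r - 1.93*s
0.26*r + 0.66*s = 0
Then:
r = 0.00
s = 0.00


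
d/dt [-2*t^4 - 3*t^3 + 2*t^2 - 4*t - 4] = -8*t^3 - 9*t^2 + 4*t - 4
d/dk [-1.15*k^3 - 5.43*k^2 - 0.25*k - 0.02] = -3.45*k^2 - 10.86*k - 0.25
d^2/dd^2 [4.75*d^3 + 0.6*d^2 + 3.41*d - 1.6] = 28.5*d + 1.2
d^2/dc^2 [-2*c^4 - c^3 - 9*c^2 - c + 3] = -24*c^2 - 6*c - 18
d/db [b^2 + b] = 2*b + 1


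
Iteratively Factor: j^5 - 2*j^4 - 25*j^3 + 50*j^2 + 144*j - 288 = (j - 3)*(j^4 + j^3 - 22*j^2 - 16*j + 96) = (j - 3)*(j + 3)*(j^3 - 2*j^2 - 16*j + 32) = (j - 4)*(j - 3)*(j + 3)*(j^2 + 2*j - 8) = (j - 4)*(j - 3)*(j + 3)*(j + 4)*(j - 2)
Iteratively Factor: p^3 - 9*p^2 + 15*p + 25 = (p + 1)*(p^2 - 10*p + 25) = (p - 5)*(p + 1)*(p - 5)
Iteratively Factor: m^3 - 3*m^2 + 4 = (m - 2)*(m^2 - m - 2) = (m - 2)*(m + 1)*(m - 2)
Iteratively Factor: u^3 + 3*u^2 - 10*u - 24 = (u + 2)*(u^2 + u - 12) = (u - 3)*(u + 2)*(u + 4)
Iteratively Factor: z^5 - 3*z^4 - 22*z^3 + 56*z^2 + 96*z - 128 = (z - 4)*(z^4 + z^3 - 18*z^2 - 16*z + 32) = (z - 4)*(z - 1)*(z^3 + 2*z^2 - 16*z - 32) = (z - 4)*(z - 1)*(z + 4)*(z^2 - 2*z - 8) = (z - 4)*(z - 1)*(z + 2)*(z + 4)*(z - 4)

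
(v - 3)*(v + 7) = v^2 + 4*v - 21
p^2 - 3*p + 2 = (p - 2)*(p - 1)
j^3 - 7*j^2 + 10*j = j*(j - 5)*(j - 2)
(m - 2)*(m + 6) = m^2 + 4*m - 12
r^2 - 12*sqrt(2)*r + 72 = (r - 6*sqrt(2))^2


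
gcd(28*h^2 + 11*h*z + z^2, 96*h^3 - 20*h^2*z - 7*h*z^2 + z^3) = 4*h + z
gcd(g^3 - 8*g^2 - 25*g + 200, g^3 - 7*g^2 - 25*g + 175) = g^2 - 25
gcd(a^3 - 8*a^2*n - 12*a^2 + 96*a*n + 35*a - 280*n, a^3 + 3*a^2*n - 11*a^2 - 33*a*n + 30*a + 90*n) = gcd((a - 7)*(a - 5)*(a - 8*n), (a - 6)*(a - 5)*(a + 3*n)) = a - 5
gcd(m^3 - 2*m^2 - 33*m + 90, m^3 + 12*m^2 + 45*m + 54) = m + 6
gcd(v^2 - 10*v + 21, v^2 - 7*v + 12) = v - 3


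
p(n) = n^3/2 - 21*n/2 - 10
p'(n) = 3*n^2/2 - 21/2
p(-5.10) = -22.78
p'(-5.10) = 28.52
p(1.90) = -26.52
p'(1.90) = -5.08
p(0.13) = -11.36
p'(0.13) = -10.47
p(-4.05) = -0.69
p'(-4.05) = 14.10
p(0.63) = -16.49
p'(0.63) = -9.90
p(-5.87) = -49.50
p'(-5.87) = 41.19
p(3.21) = -27.17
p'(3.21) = 4.96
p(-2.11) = 7.46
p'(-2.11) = -3.82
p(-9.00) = -280.00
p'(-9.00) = 111.00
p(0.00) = -10.00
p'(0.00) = -10.50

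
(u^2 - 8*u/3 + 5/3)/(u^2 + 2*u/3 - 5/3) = (3*u - 5)/(3*u + 5)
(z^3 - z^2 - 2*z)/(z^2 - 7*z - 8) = z*(z - 2)/(z - 8)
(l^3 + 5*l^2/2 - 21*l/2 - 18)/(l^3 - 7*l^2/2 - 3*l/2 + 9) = (l + 4)/(l - 2)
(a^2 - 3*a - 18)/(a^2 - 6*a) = (a + 3)/a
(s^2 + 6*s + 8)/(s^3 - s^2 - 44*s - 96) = (s + 2)/(s^2 - 5*s - 24)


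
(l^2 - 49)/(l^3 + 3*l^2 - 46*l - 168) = (l + 7)/(l^2 + 10*l + 24)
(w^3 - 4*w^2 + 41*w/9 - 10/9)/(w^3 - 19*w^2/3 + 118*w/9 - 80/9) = (3*w - 1)/(3*w - 8)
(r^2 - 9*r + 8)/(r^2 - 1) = (r - 8)/(r + 1)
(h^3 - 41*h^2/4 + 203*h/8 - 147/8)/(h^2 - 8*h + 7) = (8*h^2 - 26*h + 21)/(8*(h - 1))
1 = 1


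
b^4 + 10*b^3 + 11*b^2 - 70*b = b*(b - 2)*(b + 5)*(b + 7)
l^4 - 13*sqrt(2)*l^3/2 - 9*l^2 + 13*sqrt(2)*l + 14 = (l - 7*sqrt(2))*(l - sqrt(2))*(l + sqrt(2)/2)*(l + sqrt(2))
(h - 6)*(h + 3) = h^2 - 3*h - 18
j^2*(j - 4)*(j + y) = j^4 + j^3*y - 4*j^3 - 4*j^2*y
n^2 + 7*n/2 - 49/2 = (n - 7/2)*(n + 7)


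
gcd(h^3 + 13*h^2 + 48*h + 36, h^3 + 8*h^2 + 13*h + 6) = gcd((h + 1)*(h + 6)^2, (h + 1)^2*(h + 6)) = h^2 + 7*h + 6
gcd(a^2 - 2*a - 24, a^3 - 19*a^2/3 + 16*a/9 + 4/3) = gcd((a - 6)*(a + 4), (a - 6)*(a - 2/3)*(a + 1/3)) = a - 6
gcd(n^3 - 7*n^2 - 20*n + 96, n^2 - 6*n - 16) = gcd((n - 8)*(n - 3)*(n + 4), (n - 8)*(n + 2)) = n - 8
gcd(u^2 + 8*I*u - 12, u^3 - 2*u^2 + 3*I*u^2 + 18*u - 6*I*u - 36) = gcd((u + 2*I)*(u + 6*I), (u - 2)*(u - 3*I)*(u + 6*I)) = u + 6*I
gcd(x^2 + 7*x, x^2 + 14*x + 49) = x + 7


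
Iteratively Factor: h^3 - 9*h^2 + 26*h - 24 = (h - 4)*(h^2 - 5*h + 6) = (h - 4)*(h - 3)*(h - 2)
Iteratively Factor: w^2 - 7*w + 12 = (w - 4)*(w - 3)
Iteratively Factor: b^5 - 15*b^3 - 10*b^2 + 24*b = (b - 1)*(b^4 + b^3 - 14*b^2 - 24*b) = b*(b - 1)*(b^3 + b^2 - 14*b - 24) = b*(b - 1)*(b + 2)*(b^2 - b - 12) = b*(b - 4)*(b - 1)*(b + 2)*(b + 3)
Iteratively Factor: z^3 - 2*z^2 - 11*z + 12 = (z + 3)*(z^2 - 5*z + 4) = (z - 1)*(z + 3)*(z - 4)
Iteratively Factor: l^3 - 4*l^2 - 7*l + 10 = (l - 5)*(l^2 + l - 2) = (l - 5)*(l + 2)*(l - 1)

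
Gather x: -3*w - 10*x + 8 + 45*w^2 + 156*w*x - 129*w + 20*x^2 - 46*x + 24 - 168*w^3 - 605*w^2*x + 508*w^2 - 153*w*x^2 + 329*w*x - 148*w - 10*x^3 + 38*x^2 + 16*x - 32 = -168*w^3 + 553*w^2 - 280*w - 10*x^3 + x^2*(58 - 153*w) + x*(-605*w^2 + 485*w - 40)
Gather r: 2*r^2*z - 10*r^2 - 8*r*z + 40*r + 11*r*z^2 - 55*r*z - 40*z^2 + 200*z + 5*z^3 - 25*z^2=r^2*(2*z - 10) + r*(11*z^2 - 63*z + 40) + 5*z^3 - 65*z^2 + 200*z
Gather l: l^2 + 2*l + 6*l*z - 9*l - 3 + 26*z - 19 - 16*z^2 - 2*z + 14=l^2 + l*(6*z - 7) - 16*z^2 + 24*z - 8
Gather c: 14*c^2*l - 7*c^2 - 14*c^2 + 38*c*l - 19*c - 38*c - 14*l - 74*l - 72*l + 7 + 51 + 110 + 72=c^2*(14*l - 21) + c*(38*l - 57) - 160*l + 240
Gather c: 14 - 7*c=14 - 7*c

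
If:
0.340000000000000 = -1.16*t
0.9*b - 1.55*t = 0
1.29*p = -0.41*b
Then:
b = -0.50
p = 0.16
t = -0.29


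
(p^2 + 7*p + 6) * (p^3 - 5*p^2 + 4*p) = p^5 + 2*p^4 - 25*p^3 - 2*p^2 + 24*p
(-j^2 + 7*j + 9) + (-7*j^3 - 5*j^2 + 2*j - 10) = -7*j^3 - 6*j^2 + 9*j - 1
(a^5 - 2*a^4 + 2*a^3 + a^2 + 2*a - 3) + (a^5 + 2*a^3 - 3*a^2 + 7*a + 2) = 2*a^5 - 2*a^4 + 4*a^3 - 2*a^2 + 9*a - 1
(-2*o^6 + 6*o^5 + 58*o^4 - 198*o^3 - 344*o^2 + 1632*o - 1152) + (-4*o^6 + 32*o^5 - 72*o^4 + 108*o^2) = -6*o^6 + 38*o^5 - 14*o^4 - 198*o^3 - 236*o^2 + 1632*o - 1152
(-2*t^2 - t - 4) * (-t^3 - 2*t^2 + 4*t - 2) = 2*t^5 + 5*t^4 - 2*t^3 + 8*t^2 - 14*t + 8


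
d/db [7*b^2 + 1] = 14*b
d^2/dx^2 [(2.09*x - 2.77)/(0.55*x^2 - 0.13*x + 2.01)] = ((3.5904 - 6.897*x)*(0.55*x^2 - 0.13*x + 2.01) + (1.1*x - 0.13)*(2.09*x - 2.77)*(2.2*x - 0.26))/(0.55*x^2 - 0.13*x + 2.01)^3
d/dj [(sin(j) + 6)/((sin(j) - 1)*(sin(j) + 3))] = (-12*sin(j) + cos(j)^2 - 16)*cos(j)/((sin(j) - 1)^2*(sin(j) + 3)^2)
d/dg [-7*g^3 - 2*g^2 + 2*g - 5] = -21*g^2 - 4*g + 2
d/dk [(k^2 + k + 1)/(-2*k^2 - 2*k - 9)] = 7*(-2*k - 1)/(4*k^4 + 8*k^3 + 40*k^2 + 36*k + 81)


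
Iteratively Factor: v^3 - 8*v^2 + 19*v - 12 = (v - 1)*(v^2 - 7*v + 12) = (v - 4)*(v - 1)*(v - 3)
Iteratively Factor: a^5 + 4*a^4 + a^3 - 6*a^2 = (a - 1)*(a^4 + 5*a^3 + 6*a^2) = (a - 1)*(a + 3)*(a^3 + 2*a^2) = a*(a - 1)*(a + 3)*(a^2 + 2*a) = a*(a - 1)*(a + 2)*(a + 3)*(a)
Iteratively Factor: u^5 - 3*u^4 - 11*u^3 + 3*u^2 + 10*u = (u + 1)*(u^4 - 4*u^3 - 7*u^2 + 10*u) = (u - 1)*(u + 1)*(u^3 - 3*u^2 - 10*u) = u*(u - 1)*(u + 1)*(u^2 - 3*u - 10) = u*(u - 1)*(u + 1)*(u + 2)*(u - 5)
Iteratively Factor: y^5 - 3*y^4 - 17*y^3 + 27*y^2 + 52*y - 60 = (y - 2)*(y^4 - y^3 - 19*y^2 - 11*y + 30) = (y - 2)*(y + 3)*(y^3 - 4*y^2 - 7*y + 10) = (y - 5)*(y - 2)*(y + 3)*(y^2 + y - 2) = (y - 5)*(y - 2)*(y - 1)*(y + 3)*(y + 2)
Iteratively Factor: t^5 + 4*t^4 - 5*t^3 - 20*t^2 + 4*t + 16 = (t + 2)*(t^4 + 2*t^3 - 9*t^2 - 2*t + 8) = (t + 1)*(t + 2)*(t^3 + t^2 - 10*t + 8) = (t + 1)*(t + 2)*(t + 4)*(t^2 - 3*t + 2) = (t - 1)*(t + 1)*(t + 2)*(t + 4)*(t - 2)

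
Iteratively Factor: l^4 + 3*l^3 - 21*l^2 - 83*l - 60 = (l + 1)*(l^3 + 2*l^2 - 23*l - 60) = (l + 1)*(l + 4)*(l^2 - 2*l - 15) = (l + 1)*(l + 3)*(l + 4)*(l - 5)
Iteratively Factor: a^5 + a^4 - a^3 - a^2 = (a + 1)*(a^4 - a^2) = a*(a + 1)*(a^3 - a) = a*(a - 1)*(a + 1)*(a^2 + a) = a*(a - 1)*(a + 1)^2*(a)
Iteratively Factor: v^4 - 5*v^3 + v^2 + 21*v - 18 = (v + 2)*(v^3 - 7*v^2 + 15*v - 9) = (v - 1)*(v + 2)*(v^2 - 6*v + 9) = (v - 3)*(v - 1)*(v + 2)*(v - 3)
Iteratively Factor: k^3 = (k)*(k^2) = k^2*(k)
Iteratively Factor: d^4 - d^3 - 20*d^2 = (d - 5)*(d^3 + 4*d^2) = d*(d - 5)*(d^2 + 4*d) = d^2*(d - 5)*(d + 4)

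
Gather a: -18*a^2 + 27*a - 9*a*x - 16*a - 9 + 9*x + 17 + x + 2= -18*a^2 + a*(11 - 9*x) + 10*x + 10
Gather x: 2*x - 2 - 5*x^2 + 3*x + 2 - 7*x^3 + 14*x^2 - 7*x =-7*x^3 + 9*x^2 - 2*x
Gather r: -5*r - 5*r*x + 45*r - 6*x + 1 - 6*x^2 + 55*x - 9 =r*(40 - 5*x) - 6*x^2 + 49*x - 8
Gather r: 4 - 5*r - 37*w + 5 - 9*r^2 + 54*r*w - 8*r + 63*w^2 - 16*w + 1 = -9*r^2 + r*(54*w - 13) + 63*w^2 - 53*w + 10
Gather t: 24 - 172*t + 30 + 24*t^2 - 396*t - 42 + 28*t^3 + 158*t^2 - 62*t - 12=28*t^3 + 182*t^2 - 630*t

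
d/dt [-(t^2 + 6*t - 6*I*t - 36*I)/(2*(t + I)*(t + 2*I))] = (t^2*(6 - 9*I) + t*(4 - 72*I) + 120 - 12*I)/(2*t^4 + 12*I*t^3 - 26*t^2 - 24*I*t + 8)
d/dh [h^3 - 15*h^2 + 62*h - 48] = 3*h^2 - 30*h + 62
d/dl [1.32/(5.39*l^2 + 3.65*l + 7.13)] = (-14.2296*l - 4.818)/(5.39*l^2 + 3.65*l + 7.13)^2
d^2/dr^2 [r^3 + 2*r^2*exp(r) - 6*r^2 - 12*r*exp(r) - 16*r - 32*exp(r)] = 2*r^2*exp(r) - 4*r*exp(r) + 6*r - 52*exp(r) - 12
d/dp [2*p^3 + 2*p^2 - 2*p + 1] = 6*p^2 + 4*p - 2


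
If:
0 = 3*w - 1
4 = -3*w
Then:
No Solution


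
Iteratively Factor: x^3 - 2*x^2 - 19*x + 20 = (x - 1)*(x^2 - x - 20) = (x - 1)*(x + 4)*(x - 5)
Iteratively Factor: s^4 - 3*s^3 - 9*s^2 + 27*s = (s + 3)*(s^3 - 6*s^2 + 9*s) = s*(s + 3)*(s^2 - 6*s + 9) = s*(s - 3)*(s + 3)*(s - 3)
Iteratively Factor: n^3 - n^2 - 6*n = (n + 2)*(n^2 - 3*n) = (n - 3)*(n + 2)*(n)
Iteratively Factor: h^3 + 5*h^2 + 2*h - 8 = (h + 2)*(h^2 + 3*h - 4) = (h - 1)*(h + 2)*(h + 4)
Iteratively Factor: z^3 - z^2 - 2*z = (z)*(z^2 - z - 2) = z*(z + 1)*(z - 2)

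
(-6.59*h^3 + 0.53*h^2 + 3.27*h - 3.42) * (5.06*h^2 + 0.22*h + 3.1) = -33.3454*h^5 + 1.232*h^4 - 3.7662*h^3 - 14.9428*h^2 + 9.3846*h - 10.602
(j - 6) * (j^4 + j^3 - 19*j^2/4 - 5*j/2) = j^5 - 5*j^4 - 43*j^3/4 + 26*j^2 + 15*j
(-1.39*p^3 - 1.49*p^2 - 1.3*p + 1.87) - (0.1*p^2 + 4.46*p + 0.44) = -1.39*p^3 - 1.59*p^2 - 5.76*p + 1.43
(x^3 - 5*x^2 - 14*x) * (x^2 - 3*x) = x^5 - 8*x^4 + x^3 + 42*x^2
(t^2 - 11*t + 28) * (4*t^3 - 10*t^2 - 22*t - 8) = 4*t^5 - 54*t^4 + 200*t^3 - 46*t^2 - 528*t - 224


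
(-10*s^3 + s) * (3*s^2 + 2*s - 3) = -30*s^5 - 20*s^4 + 33*s^3 + 2*s^2 - 3*s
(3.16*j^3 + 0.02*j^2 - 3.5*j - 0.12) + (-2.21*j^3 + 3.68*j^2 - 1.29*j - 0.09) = 0.95*j^3 + 3.7*j^2 - 4.79*j - 0.21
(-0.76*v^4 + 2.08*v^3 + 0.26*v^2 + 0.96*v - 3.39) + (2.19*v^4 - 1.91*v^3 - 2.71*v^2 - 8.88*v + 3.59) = 1.43*v^4 + 0.17*v^3 - 2.45*v^2 - 7.92*v + 0.2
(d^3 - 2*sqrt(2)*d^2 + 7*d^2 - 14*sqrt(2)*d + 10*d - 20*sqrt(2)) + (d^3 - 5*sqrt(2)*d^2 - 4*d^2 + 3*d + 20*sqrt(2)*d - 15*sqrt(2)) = 2*d^3 - 7*sqrt(2)*d^2 + 3*d^2 + 6*sqrt(2)*d + 13*d - 35*sqrt(2)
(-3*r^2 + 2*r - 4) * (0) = 0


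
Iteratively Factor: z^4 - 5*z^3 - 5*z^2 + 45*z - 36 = (z - 4)*(z^3 - z^2 - 9*z + 9) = (z - 4)*(z - 3)*(z^2 + 2*z - 3) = (z - 4)*(z - 3)*(z - 1)*(z + 3)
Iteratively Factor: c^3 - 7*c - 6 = (c - 3)*(c^2 + 3*c + 2) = (c - 3)*(c + 1)*(c + 2)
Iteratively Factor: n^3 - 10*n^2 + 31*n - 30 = (n - 2)*(n^2 - 8*n + 15) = (n - 3)*(n - 2)*(n - 5)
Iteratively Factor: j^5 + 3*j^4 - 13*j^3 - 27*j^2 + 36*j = (j - 1)*(j^4 + 4*j^3 - 9*j^2 - 36*j) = (j - 1)*(j + 3)*(j^3 + j^2 - 12*j) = j*(j - 1)*(j + 3)*(j^2 + j - 12) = j*(j - 1)*(j + 3)*(j + 4)*(j - 3)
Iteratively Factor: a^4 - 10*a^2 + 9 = (a - 3)*(a^3 + 3*a^2 - a - 3) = (a - 3)*(a + 3)*(a^2 - 1) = (a - 3)*(a - 1)*(a + 3)*(a + 1)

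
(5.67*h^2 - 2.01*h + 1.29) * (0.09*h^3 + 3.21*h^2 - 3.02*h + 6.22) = 0.5103*h^5 + 18.0198*h^4 - 23.4594*h^3 + 45.4785*h^2 - 16.398*h + 8.0238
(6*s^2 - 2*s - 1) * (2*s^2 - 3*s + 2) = 12*s^4 - 22*s^3 + 16*s^2 - s - 2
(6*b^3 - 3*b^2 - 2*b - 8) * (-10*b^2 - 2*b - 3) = -60*b^5 + 18*b^4 + 8*b^3 + 93*b^2 + 22*b + 24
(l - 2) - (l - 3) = 1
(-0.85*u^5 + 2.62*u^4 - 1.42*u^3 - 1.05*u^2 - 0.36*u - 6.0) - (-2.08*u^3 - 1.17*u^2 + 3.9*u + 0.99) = -0.85*u^5 + 2.62*u^4 + 0.66*u^3 + 0.12*u^2 - 4.26*u - 6.99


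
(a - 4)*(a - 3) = a^2 - 7*a + 12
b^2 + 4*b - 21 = (b - 3)*(b + 7)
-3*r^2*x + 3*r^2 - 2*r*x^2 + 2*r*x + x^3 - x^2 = (-3*r + x)*(r + x)*(x - 1)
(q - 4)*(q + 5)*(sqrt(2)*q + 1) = sqrt(2)*q^3 + q^2 + sqrt(2)*q^2 - 20*sqrt(2)*q + q - 20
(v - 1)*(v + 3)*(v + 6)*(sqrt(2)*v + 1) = sqrt(2)*v^4 + v^3 + 8*sqrt(2)*v^3 + 8*v^2 + 9*sqrt(2)*v^2 - 18*sqrt(2)*v + 9*v - 18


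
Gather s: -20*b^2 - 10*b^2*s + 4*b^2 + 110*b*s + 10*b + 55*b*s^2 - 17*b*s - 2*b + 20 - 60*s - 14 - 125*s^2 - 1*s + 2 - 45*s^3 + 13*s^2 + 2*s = -16*b^2 + 8*b - 45*s^3 + s^2*(55*b - 112) + s*(-10*b^2 + 93*b - 59) + 8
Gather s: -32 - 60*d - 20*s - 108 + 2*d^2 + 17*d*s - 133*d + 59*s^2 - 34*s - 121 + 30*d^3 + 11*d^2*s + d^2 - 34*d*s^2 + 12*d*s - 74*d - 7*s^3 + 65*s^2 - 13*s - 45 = 30*d^3 + 3*d^2 - 267*d - 7*s^3 + s^2*(124 - 34*d) + s*(11*d^2 + 29*d - 67) - 306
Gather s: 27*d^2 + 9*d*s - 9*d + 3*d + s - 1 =27*d^2 - 6*d + s*(9*d + 1) - 1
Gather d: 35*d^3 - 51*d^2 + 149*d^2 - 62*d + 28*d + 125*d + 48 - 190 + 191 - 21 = 35*d^3 + 98*d^2 + 91*d + 28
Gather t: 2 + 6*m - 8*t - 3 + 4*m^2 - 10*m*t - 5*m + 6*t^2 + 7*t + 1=4*m^2 + m + 6*t^2 + t*(-10*m - 1)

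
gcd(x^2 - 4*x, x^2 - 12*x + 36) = 1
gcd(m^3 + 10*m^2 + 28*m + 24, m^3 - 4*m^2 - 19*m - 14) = m + 2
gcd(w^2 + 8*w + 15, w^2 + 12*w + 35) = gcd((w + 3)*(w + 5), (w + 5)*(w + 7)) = w + 5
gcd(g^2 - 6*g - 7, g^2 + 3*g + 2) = g + 1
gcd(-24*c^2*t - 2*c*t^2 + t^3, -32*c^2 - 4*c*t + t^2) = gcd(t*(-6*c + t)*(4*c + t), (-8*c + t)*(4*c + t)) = 4*c + t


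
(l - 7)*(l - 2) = l^2 - 9*l + 14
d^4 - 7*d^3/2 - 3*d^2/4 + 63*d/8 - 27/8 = (d - 3)*(d - 3/2)*(d - 1/2)*(d + 3/2)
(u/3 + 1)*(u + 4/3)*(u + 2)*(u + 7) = u^4/3 + 40*u^3/9 + 19*u^2 + 290*u/9 + 56/3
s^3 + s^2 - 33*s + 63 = (s - 3)^2*(s + 7)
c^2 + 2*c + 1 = (c + 1)^2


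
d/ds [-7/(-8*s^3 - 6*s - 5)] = 42*(-4*s^2 - 1)/(8*s^3 + 6*s + 5)^2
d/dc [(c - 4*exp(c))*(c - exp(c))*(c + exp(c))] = -4*c^2*exp(c) + 3*c^2 - 2*c*exp(2*c) - 8*c*exp(c) + 12*exp(3*c) - exp(2*c)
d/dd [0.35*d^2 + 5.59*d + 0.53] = 0.7*d + 5.59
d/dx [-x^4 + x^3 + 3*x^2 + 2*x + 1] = -4*x^3 + 3*x^2 + 6*x + 2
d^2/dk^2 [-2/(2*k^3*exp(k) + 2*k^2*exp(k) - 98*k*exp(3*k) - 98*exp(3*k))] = ((k^3 + k^2 - 49*k*exp(2*k) - 49*exp(2*k))*(k^3 + 7*k^2 - 441*k*exp(2*k) + 10*k - 735*exp(2*k) + 2) - 2*(k^3 + 4*k^2 - 147*k*exp(2*k) + 2*k - 196*exp(2*k))^2)*exp(-k)/(k^3 + k^2 - 49*k*exp(2*k) - 49*exp(2*k))^3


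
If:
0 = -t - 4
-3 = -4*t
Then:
No Solution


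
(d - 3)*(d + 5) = d^2 + 2*d - 15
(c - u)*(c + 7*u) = c^2 + 6*c*u - 7*u^2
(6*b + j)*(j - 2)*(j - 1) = 6*b*j^2 - 18*b*j + 12*b + j^3 - 3*j^2 + 2*j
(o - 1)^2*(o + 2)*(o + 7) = o^4 + 7*o^3 - 3*o^2 - 19*o + 14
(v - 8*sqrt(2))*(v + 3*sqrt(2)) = v^2 - 5*sqrt(2)*v - 48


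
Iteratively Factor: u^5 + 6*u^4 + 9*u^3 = (u)*(u^4 + 6*u^3 + 9*u^2) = u^2*(u^3 + 6*u^2 + 9*u) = u^3*(u^2 + 6*u + 9) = u^3*(u + 3)*(u + 3)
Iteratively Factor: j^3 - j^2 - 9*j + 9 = (j - 1)*(j^2 - 9) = (j - 3)*(j - 1)*(j + 3)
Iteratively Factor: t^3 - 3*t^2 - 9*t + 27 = (t + 3)*(t^2 - 6*t + 9) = (t - 3)*(t + 3)*(t - 3)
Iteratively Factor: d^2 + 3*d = (d + 3)*(d)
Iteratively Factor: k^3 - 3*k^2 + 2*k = (k)*(k^2 - 3*k + 2) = k*(k - 2)*(k - 1)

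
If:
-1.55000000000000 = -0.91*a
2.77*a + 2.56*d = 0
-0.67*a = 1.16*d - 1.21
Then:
No Solution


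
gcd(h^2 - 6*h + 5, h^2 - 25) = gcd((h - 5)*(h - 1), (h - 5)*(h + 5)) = h - 5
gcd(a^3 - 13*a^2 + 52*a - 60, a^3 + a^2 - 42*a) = a - 6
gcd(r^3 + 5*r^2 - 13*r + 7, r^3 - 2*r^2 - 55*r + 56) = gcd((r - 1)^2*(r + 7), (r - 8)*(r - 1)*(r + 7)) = r^2 + 6*r - 7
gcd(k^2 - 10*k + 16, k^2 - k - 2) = k - 2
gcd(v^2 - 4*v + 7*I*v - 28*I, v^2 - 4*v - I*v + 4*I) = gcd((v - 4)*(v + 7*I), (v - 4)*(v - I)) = v - 4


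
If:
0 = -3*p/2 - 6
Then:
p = -4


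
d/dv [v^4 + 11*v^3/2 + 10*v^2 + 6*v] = 4*v^3 + 33*v^2/2 + 20*v + 6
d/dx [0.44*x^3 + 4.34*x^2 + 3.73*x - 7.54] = 1.32*x^2 + 8.68*x + 3.73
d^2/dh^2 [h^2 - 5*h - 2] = 2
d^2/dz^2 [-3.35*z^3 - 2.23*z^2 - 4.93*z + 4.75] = -20.1*z - 4.46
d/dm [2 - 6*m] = -6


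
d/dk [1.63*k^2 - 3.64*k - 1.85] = 3.26*k - 3.64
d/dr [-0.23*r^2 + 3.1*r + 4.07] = 3.1 - 0.46*r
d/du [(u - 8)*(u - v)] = 2*u - v - 8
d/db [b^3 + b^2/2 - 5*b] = 3*b^2 + b - 5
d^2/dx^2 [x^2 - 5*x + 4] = 2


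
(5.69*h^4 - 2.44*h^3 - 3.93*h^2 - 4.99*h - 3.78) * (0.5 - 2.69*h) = -15.3061*h^5 + 9.4086*h^4 + 9.3517*h^3 + 11.4581*h^2 + 7.6732*h - 1.89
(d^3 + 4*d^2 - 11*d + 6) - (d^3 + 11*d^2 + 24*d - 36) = -7*d^2 - 35*d + 42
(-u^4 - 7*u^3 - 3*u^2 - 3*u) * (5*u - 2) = -5*u^5 - 33*u^4 - u^3 - 9*u^2 + 6*u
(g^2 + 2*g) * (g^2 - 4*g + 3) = g^4 - 2*g^3 - 5*g^2 + 6*g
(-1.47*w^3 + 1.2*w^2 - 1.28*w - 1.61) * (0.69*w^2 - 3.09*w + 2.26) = -1.0143*w^5 + 5.3703*w^4 - 7.9134*w^3 + 5.5563*w^2 + 2.0821*w - 3.6386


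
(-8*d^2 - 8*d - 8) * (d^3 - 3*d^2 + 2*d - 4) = -8*d^5 + 16*d^4 + 40*d^2 + 16*d + 32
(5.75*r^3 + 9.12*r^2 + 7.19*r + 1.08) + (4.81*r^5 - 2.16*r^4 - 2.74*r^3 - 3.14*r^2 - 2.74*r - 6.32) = 4.81*r^5 - 2.16*r^4 + 3.01*r^3 + 5.98*r^2 + 4.45*r - 5.24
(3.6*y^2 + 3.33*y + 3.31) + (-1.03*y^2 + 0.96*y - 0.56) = 2.57*y^2 + 4.29*y + 2.75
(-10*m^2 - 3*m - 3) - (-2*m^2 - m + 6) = -8*m^2 - 2*m - 9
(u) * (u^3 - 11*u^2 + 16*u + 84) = u^4 - 11*u^3 + 16*u^2 + 84*u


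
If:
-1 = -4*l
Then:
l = 1/4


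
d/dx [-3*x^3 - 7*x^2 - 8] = x*(-9*x - 14)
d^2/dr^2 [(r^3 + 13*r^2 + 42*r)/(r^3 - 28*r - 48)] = 2*(13*r^6 + 210*r^5 + 1380*r^4 + 6328*r^3 + 16128*r^2 + 6912*r - 26496)/(r^9 - 84*r^7 - 144*r^6 + 2352*r^5 + 8064*r^4 - 15040*r^3 - 112896*r^2 - 193536*r - 110592)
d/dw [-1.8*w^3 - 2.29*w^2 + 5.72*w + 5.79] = -5.4*w^2 - 4.58*w + 5.72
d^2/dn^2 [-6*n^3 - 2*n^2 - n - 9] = -36*n - 4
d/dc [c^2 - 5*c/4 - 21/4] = 2*c - 5/4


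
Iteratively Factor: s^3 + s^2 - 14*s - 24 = (s + 3)*(s^2 - 2*s - 8) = (s + 2)*(s + 3)*(s - 4)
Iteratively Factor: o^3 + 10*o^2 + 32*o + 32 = (o + 4)*(o^2 + 6*o + 8) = (o + 4)^2*(o + 2)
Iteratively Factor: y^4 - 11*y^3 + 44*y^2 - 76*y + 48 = (y - 2)*(y^3 - 9*y^2 + 26*y - 24) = (y - 2)^2*(y^2 - 7*y + 12) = (y - 3)*(y - 2)^2*(y - 4)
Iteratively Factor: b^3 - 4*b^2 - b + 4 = (b + 1)*(b^2 - 5*b + 4) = (b - 4)*(b + 1)*(b - 1)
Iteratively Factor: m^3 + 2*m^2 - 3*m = (m - 1)*(m^2 + 3*m) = m*(m - 1)*(m + 3)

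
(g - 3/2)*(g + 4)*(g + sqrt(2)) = g^3 + sqrt(2)*g^2 + 5*g^2/2 - 6*g + 5*sqrt(2)*g/2 - 6*sqrt(2)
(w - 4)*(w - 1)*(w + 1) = w^3 - 4*w^2 - w + 4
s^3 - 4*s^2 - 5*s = s*(s - 5)*(s + 1)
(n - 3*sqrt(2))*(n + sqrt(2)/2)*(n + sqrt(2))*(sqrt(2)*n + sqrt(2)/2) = sqrt(2)*n^4 - 3*n^3 + sqrt(2)*n^3/2 - 8*sqrt(2)*n^2 - 3*n^2/2 - 6*n - 4*sqrt(2)*n - 3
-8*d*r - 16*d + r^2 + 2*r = (-8*d + r)*(r + 2)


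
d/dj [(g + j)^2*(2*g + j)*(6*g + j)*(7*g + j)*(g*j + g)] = g*(84*g^5 + 472*g^4*j + 236*g^4 + 705*g^3*j^2 + 470*g^3*j + 396*g^2*j^3 + 297*g^2*j^2 + 85*g*j^4 + 68*g*j^3 + 6*j^5 + 5*j^4)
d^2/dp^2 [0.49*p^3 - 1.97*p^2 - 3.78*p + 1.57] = 2.94*p - 3.94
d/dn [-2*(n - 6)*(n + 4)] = 4 - 4*n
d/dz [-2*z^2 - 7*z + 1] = -4*z - 7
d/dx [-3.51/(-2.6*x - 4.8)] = -9.126/(2.6*x + 4.8)^2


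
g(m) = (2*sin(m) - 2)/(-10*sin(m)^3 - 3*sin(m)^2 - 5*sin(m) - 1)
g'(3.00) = 4.51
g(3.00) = 0.96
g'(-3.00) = 107.05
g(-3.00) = 7.00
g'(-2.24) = 0.98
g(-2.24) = -0.60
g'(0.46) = -1.00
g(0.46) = 0.24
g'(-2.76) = 17.12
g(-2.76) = -2.85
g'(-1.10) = -0.49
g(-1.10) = -0.46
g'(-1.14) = -0.43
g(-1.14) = -0.45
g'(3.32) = 507.20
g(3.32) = 15.57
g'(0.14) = -4.55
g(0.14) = 0.97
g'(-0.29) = -76.24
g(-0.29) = -6.15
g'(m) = (2*sin(m) - 2)*(30*sin(m)^2*cos(m) + 6*sin(m)*cos(m) + 5*cos(m))/(-10*sin(m)^3 - 3*sin(m)^2 - 5*sin(m) - 1)^2 + 2*cos(m)/(-10*sin(m)^3 - 3*sin(m)^2 - 5*sin(m) - 1)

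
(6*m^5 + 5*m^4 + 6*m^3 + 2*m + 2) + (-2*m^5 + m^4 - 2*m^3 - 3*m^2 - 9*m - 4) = 4*m^5 + 6*m^4 + 4*m^3 - 3*m^2 - 7*m - 2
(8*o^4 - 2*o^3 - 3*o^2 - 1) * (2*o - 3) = 16*o^5 - 28*o^4 + 9*o^2 - 2*o + 3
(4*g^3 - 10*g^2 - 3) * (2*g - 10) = 8*g^4 - 60*g^3 + 100*g^2 - 6*g + 30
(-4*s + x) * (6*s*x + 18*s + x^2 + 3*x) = -24*s^2*x - 72*s^2 + 2*s*x^2 + 6*s*x + x^3 + 3*x^2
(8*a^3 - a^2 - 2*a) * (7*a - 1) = 56*a^4 - 15*a^3 - 13*a^2 + 2*a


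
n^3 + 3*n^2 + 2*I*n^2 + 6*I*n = n*(n + 3)*(n + 2*I)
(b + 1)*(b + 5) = b^2 + 6*b + 5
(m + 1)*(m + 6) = m^2 + 7*m + 6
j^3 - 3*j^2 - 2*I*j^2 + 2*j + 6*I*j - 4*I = (j - 2)*(j - 1)*(j - 2*I)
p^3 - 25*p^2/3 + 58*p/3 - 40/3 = (p - 5)*(p - 2)*(p - 4/3)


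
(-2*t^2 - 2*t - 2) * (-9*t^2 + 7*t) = 18*t^4 + 4*t^3 + 4*t^2 - 14*t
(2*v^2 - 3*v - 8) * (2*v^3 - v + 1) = 4*v^5 - 6*v^4 - 18*v^3 + 5*v^2 + 5*v - 8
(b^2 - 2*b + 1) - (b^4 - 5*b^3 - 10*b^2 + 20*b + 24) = -b^4 + 5*b^3 + 11*b^2 - 22*b - 23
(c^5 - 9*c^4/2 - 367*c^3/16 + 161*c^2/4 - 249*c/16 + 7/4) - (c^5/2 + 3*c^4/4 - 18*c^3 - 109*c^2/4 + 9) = c^5/2 - 21*c^4/4 - 79*c^3/16 + 135*c^2/2 - 249*c/16 - 29/4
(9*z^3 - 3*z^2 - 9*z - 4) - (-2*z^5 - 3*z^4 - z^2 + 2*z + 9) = 2*z^5 + 3*z^4 + 9*z^3 - 2*z^2 - 11*z - 13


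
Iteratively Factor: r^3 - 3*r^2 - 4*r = (r + 1)*(r^2 - 4*r) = r*(r + 1)*(r - 4)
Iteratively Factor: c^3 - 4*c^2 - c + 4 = (c + 1)*(c^2 - 5*c + 4) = (c - 1)*(c + 1)*(c - 4)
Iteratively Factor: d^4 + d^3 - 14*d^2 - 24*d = (d)*(d^3 + d^2 - 14*d - 24) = d*(d + 3)*(d^2 - 2*d - 8) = d*(d + 2)*(d + 3)*(d - 4)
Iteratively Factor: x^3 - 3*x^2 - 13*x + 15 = (x - 5)*(x^2 + 2*x - 3) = (x - 5)*(x - 1)*(x + 3)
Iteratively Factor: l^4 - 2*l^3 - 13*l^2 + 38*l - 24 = (l - 1)*(l^3 - l^2 - 14*l + 24) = (l - 1)*(l + 4)*(l^2 - 5*l + 6) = (l - 2)*(l - 1)*(l + 4)*(l - 3)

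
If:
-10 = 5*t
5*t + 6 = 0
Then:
No Solution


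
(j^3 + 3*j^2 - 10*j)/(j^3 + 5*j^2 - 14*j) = (j + 5)/(j + 7)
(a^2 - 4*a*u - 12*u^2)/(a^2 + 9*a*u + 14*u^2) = (a - 6*u)/(a + 7*u)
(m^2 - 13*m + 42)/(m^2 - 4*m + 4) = (m^2 - 13*m + 42)/(m^2 - 4*m + 4)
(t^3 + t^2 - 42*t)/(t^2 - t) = (t^2 + t - 42)/(t - 1)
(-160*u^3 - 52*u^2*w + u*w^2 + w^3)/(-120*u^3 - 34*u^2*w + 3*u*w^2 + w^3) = (8*u - w)/(6*u - w)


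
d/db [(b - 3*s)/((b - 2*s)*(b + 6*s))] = b*(-b + 6*s)/(b^4 + 8*b^3*s - 8*b^2*s^2 - 96*b*s^3 + 144*s^4)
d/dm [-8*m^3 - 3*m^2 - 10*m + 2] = -24*m^2 - 6*m - 10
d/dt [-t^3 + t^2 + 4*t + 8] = -3*t^2 + 2*t + 4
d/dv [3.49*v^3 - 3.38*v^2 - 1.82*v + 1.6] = 10.47*v^2 - 6.76*v - 1.82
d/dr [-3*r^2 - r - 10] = -6*r - 1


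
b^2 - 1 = (b - 1)*(b + 1)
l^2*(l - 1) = l^3 - l^2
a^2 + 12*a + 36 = (a + 6)^2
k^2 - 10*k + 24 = (k - 6)*(k - 4)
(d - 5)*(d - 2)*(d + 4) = d^3 - 3*d^2 - 18*d + 40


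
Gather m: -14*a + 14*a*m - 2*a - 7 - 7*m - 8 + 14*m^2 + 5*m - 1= -16*a + 14*m^2 + m*(14*a - 2) - 16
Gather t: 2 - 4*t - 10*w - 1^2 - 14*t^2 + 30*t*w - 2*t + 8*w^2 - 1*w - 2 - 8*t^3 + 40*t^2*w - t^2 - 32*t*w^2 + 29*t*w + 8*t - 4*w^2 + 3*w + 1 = -8*t^3 + t^2*(40*w - 15) + t*(-32*w^2 + 59*w + 2) + 4*w^2 - 8*w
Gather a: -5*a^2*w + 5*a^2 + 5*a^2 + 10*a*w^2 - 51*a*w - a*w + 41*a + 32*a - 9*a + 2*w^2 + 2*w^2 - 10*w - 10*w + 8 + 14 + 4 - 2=a^2*(10 - 5*w) + a*(10*w^2 - 52*w + 64) + 4*w^2 - 20*w + 24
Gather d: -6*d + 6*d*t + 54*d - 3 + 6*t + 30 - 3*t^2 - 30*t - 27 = d*(6*t + 48) - 3*t^2 - 24*t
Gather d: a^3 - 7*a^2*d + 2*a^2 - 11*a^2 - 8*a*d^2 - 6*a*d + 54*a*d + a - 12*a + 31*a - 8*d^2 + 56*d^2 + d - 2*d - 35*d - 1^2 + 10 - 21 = a^3 - 9*a^2 + 20*a + d^2*(48 - 8*a) + d*(-7*a^2 + 48*a - 36) - 12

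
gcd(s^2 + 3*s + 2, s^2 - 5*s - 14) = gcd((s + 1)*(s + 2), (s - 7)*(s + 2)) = s + 2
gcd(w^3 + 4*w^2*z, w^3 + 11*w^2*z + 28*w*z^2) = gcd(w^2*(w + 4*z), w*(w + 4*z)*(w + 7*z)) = w^2 + 4*w*z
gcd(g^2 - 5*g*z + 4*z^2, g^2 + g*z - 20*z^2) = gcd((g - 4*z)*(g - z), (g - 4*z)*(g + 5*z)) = -g + 4*z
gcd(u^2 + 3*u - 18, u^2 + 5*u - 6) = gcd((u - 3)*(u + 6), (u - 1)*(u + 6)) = u + 6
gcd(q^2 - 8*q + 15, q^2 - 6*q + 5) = q - 5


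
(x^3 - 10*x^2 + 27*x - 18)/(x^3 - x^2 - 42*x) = (-x^3 + 10*x^2 - 27*x + 18)/(x*(-x^2 + x + 42))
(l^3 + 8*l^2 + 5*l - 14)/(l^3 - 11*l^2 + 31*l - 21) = (l^2 + 9*l + 14)/(l^2 - 10*l + 21)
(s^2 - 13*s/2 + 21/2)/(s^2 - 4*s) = (2*s^2 - 13*s + 21)/(2*s*(s - 4))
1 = 1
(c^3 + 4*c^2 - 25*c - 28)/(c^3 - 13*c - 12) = (c + 7)/(c + 3)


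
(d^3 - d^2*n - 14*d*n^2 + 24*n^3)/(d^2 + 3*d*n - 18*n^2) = (d^2 + 2*d*n - 8*n^2)/(d + 6*n)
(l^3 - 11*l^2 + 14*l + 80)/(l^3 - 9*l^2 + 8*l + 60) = (l - 8)/(l - 6)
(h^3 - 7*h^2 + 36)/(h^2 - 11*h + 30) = (h^2 - h - 6)/(h - 5)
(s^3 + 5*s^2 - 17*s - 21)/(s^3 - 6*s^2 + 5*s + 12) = (s + 7)/(s - 4)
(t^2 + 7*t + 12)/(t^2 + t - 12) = (t + 3)/(t - 3)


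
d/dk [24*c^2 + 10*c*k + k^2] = 10*c + 2*k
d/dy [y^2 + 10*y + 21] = 2*y + 10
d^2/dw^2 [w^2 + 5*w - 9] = 2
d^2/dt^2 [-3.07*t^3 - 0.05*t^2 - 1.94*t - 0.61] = -18.42*t - 0.1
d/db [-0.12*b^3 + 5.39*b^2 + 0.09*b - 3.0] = -0.36*b^2 + 10.78*b + 0.09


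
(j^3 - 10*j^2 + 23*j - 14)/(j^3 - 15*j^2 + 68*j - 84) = (j - 1)/(j - 6)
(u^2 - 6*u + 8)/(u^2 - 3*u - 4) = (u - 2)/(u + 1)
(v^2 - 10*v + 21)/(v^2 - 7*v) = (v - 3)/v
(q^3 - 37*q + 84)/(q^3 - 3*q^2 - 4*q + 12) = (q^2 + 3*q - 28)/(q^2 - 4)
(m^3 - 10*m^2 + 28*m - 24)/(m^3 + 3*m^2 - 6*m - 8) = (m^2 - 8*m + 12)/(m^2 + 5*m + 4)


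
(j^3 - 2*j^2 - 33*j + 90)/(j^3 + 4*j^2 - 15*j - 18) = (j - 5)/(j + 1)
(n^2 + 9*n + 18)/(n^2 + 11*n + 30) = (n + 3)/(n + 5)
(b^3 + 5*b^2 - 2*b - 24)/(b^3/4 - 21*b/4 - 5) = 4*(b^2 + b - 6)/(b^2 - 4*b - 5)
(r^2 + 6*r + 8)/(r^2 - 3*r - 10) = (r + 4)/(r - 5)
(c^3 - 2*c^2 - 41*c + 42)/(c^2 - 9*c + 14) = (c^2 + 5*c - 6)/(c - 2)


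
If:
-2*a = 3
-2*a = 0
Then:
No Solution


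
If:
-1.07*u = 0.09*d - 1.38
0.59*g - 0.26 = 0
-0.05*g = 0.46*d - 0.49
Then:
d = 1.02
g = 0.44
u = 1.20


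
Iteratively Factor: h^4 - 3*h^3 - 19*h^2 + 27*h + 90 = (h - 5)*(h^3 + 2*h^2 - 9*h - 18) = (h - 5)*(h - 3)*(h^2 + 5*h + 6) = (h - 5)*(h - 3)*(h + 2)*(h + 3)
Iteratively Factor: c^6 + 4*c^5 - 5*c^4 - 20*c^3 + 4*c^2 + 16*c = (c + 4)*(c^5 - 5*c^3 + 4*c) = (c - 2)*(c + 4)*(c^4 + 2*c^3 - c^2 - 2*c) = (c - 2)*(c + 2)*(c + 4)*(c^3 - c) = (c - 2)*(c + 1)*(c + 2)*(c + 4)*(c^2 - c) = c*(c - 2)*(c + 1)*(c + 2)*(c + 4)*(c - 1)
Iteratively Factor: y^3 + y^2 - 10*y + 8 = (y + 4)*(y^2 - 3*y + 2) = (y - 1)*(y + 4)*(y - 2)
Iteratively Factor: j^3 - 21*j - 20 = (j + 1)*(j^2 - j - 20) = (j - 5)*(j + 1)*(j + 4)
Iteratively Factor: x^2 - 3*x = (x - 3)*(x)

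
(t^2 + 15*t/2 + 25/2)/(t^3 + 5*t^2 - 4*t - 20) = (t + 5/2)/(t^2 - 4)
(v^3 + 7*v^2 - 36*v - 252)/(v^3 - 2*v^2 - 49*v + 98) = (v^2 - 36)/(v^2 - 9*v + 14)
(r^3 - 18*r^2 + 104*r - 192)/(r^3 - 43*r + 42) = (r^2 - 12*r + 32)/(r^2 + 6*r - 7)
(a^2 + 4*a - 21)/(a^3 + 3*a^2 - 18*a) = (a + 7)/(a*(a + 6))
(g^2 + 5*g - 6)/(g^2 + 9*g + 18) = (g - 1)/(g + 3)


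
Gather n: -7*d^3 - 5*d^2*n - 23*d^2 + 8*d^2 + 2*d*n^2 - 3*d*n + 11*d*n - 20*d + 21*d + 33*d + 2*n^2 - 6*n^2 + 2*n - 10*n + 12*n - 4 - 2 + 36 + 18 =-7*d^3 - 15*d^2 + 34*d + n^2*(2*d - 4) + n*(-5*d^2 + 8*d + 4) + 48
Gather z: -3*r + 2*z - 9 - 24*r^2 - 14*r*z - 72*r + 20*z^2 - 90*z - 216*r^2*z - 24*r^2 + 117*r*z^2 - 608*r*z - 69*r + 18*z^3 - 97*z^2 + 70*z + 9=-48*r^2 - 144*r + 18*z^3 + z^2*(117*r - 77) + z*(-216*r^2 - 622*r - 18)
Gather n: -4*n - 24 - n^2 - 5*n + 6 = -n^2 - 9*n - 18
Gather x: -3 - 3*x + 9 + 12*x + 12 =9*x + 18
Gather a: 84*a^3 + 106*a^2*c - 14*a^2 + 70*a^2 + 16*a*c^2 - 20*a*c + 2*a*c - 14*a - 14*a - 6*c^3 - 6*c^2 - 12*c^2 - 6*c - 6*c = 84*a^3 + a^2*(106*c + 56) + a*(16*c^2 - 18*c - 28) - 6*c^3 - 18*c^2 - 12*c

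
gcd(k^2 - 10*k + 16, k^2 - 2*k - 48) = k - 8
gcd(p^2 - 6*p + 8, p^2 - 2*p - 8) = p - 4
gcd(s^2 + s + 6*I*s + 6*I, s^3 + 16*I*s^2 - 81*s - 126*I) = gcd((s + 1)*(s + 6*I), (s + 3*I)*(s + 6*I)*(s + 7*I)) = s + 6*I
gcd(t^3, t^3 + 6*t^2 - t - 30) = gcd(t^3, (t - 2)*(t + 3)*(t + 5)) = 1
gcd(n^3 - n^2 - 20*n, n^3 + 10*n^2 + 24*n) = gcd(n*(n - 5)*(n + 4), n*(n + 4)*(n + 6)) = n^2 + 4*n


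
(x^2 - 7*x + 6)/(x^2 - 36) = (x - 1)/(x + 6)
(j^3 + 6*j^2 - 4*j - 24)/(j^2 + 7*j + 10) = (j^2 + 4*j - 12)/(j + 5)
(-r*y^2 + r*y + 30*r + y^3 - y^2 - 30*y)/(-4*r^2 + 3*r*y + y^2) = (y^2 - y - 30)/(4*r + y)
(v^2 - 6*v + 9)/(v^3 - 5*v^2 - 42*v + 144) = (v - 3)/(v^2 - 2*v - 48)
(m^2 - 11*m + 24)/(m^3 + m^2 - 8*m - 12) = (m - 8)/(m^2 + 4*m + 4)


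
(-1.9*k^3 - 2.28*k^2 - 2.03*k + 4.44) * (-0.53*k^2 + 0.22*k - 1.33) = 1.007*k^5 + 0.7904*k^4 + 3.1013*k^3 + 0.2326*k^2 + 3.6767*k - 5.9052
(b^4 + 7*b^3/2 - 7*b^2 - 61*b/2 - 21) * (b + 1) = b^5 + 9*b^4/2 - 7*b^3/2 - 75*b^2/2 - 103*b/2 - 21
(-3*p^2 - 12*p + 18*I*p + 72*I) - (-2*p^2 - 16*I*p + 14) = -p^2 - 12*p + 34*I*p - 14 + 72*I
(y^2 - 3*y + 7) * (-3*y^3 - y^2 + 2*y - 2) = -3*y^5 + 8*y^4 - 16*y^3 - 15*y^2 + 20*y - 14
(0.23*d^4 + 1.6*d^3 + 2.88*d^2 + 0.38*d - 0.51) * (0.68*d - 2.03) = 0.1564*d^5 + 0.6211*d^4 - 1.2896*d^3 - 5.588*d^2 - 1.1182*d + 1.0353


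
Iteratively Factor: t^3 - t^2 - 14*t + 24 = (t - 3)*(t^2 + 2*t - 8) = (t - 3)*(t - 2)*(t + 4)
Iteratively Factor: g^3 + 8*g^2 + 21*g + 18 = (g + 3)*(g^2 + 5*g + 6) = (g + 2)*(g + 3)*(g + 3)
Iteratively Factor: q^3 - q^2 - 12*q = (q - 4)*(q^2 + 3*q) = (q - 4)*(q + 3)*(q)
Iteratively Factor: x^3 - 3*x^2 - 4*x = (x)*(x^2 - 3*x - 4) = x*(x - 4)*(x + 1)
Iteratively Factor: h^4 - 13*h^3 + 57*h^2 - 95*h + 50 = (h - 2)*(h^3 - 11*h^2 + 35*h - 25) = (h - 5)*(h - 2)*(h^2 - 6*h + 5) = (h - 5)*(h - 2)*(h - 1)*(h - 5)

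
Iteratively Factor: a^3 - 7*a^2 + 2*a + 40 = (a - 4)*(a^2 - 3*a - 10) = (a - 5)*(a - 4)*(a + 2)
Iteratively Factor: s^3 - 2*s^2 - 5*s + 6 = (s - 1)*(s^2 - s - 6) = (s - 1)*(s + 2)*(s - 3)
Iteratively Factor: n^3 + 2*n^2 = (n)*(n^2 + 2*n) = n^2*(n + 2)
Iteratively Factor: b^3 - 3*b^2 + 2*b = (b - 1)*(b^2 - 2*b) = (b - 2)*(b - 1)*(b)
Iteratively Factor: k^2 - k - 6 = (k - 3)*(k + 2)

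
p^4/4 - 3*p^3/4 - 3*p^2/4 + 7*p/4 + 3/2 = (p/4 + 1/4)*(p - 3)*(p - 2)*(p + 1)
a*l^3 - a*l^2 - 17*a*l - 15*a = (l - 5)*(l + 3)*(a*l + a)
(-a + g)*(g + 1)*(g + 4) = -a*g^2 - 5*a*g - 4*a + g^3 + 5*g^2 + 4*g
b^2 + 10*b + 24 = (b + 4)*(b + 6)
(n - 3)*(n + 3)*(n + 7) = n^3 + 7*n^2 - 9*n - 63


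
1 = 1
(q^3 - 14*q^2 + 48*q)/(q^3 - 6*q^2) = (q - 8)/q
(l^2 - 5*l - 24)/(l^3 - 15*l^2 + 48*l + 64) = (l + 3)/(l^2 - 7*l - 8)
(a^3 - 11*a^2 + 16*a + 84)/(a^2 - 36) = (a^2 - 5*a - 14)/(a + 6)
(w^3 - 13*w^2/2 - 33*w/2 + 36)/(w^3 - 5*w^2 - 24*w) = (w - 3/2)/w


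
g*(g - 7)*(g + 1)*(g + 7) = g^4 + g^3 - 49*g^2 - 49*g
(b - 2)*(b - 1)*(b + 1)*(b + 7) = b^4 + 5*b^3 - 15*b^2 - 5*b + 14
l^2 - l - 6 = (l - 3)*(l + 2)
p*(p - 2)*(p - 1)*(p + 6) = p^4 + 3*p^3 - 16*p^2 + 12*p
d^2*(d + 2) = d^3 + 2*d^2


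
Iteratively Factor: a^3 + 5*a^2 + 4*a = (a + 4)*(a^2 + a) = a*(a + 4)*(a + 1)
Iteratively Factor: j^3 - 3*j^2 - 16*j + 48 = (j + 4)*(j^2 - 7*j + 12) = (j - 4)*(j + 4)*(j - 3)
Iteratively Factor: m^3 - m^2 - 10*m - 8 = (m - 4)*(m^2 + 3*m + 2) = (m - 4)*(m + 1)*(m + 2)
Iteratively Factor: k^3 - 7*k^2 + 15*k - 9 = (k - 3)*(k^2 - 4*k + 3) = (k - 3)^2*(k - 1)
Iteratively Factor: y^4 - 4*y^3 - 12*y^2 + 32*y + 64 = (y - 4)*(y^3 - 12*y - 16) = (y - 4)*(y + 2)*(y^2 - 2*y - 8) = (y - 4)^2*(y + 2)*(y + 2)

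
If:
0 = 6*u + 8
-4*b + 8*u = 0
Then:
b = -8/3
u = -4/3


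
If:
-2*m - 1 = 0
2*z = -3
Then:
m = -1/2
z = -3/2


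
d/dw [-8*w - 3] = -8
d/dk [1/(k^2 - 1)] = -2*k/(k^2 - 1)^2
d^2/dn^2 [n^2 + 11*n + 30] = 2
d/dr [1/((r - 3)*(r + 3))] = -2*r/(r^4 - 18*r^2 + 81)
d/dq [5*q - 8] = 5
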